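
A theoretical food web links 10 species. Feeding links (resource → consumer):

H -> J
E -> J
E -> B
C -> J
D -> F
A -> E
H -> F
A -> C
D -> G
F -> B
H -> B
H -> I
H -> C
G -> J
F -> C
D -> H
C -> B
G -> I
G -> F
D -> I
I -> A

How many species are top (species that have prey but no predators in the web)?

Top species (has prey, but nothing eats it): B, J.
Count: 2.

2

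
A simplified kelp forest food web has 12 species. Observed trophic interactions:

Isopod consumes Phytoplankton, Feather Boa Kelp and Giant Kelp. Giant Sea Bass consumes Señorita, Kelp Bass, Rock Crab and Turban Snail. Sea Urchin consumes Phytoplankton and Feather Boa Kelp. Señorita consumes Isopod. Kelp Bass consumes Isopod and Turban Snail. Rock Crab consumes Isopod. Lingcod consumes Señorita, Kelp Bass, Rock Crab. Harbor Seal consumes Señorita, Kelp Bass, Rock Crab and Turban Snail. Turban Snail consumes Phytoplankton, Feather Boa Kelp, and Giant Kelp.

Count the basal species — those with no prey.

Basal species (no prey listed): Feather Boa Kelp, Phytoplankton, Giant Kelp.
Count: 3.

3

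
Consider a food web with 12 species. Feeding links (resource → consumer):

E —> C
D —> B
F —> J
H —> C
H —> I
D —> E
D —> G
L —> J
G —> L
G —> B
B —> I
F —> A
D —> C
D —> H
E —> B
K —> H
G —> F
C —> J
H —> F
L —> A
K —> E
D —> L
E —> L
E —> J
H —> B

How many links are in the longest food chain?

One longest chain: D → H → F → A.
It has 4 species and 3 links.

3 links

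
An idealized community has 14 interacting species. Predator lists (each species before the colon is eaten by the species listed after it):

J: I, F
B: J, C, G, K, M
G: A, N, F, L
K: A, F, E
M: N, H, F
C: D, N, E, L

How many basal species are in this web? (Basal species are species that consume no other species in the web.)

Basal species (no prey listed): B.
Count: 1.

1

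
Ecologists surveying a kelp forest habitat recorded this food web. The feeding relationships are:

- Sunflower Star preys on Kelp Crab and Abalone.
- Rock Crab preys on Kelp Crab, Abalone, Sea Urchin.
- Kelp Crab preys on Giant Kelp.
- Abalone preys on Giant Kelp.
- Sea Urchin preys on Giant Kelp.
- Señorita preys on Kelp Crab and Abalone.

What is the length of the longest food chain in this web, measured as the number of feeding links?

One longest chain: Giant Kelp → Abalone → Rock Crab.
It has 3 species and 2 links.

2 links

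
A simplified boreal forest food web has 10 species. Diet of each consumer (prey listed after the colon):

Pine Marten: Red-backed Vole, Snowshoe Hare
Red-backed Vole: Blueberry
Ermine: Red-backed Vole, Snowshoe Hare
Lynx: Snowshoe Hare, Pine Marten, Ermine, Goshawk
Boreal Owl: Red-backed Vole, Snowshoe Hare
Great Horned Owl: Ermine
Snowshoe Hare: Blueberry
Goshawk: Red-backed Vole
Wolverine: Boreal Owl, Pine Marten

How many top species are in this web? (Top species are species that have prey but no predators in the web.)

Top species (has prey, but nothing eats it): Great Horned Owl, Lynx, Wolverine.
Count: 3.

3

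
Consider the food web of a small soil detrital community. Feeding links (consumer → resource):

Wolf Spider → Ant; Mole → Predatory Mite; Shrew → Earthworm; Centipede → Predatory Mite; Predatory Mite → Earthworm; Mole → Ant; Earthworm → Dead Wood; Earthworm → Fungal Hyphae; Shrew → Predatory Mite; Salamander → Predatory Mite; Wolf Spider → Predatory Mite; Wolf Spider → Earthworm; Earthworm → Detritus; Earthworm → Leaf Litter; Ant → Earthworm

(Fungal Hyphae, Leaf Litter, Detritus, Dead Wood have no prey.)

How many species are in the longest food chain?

4 species

One longest chain: Fungal Hyphae → Earthworm → Ant → Wolf Spider.
It has 4 species and 3 links.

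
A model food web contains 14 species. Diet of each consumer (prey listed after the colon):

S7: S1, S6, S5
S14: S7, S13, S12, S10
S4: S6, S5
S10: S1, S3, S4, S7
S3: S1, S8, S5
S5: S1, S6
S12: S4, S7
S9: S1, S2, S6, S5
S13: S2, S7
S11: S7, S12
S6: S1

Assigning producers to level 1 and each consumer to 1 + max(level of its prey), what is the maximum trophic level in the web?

Producers (level 1): S1, S8, S2.
S1 → S6 → S5 → S7 → S13 → S14 gives S14 level 6.
No species has a prey at level 6, so no species reaches level 7.

6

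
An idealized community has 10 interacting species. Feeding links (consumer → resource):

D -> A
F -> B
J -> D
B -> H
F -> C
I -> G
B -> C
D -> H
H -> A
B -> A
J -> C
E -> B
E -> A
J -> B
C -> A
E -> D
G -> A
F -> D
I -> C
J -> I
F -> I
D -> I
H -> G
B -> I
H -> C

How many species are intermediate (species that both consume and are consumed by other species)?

6

Intermediate species (has both prey and predators): G, C, I, H, D, B.
Count: 6.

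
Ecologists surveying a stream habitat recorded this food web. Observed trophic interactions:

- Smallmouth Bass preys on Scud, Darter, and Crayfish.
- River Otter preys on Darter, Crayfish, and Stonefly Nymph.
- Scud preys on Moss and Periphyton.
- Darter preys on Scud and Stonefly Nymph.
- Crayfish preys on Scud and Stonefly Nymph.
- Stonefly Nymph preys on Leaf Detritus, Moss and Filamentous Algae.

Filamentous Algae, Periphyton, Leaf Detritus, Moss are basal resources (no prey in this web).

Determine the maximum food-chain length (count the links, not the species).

3 links

One longest chain: Periphyton → Scud → Crayfish → Smallmouth Bass.
It has 4 species and 3 links.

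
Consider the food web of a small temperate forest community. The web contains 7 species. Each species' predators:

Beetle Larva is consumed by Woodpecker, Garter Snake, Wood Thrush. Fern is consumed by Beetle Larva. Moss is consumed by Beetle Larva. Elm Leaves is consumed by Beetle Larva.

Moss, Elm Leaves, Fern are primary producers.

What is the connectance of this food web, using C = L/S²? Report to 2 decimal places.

The web has S = 7 species and L = 6 feeding links.
C = L / S² = 6 / 49 = 0.1224 ≈ 0.12.

C = 0.12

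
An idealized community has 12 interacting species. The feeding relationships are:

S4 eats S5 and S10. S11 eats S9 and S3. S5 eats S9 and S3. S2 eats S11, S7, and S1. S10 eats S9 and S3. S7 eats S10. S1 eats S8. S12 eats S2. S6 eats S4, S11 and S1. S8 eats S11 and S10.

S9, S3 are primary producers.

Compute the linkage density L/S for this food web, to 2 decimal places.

There are L = 19 links among S = 12 species.
L/S = 19/12 = 1.5833 ≈ 1.58.

L/S = 1.58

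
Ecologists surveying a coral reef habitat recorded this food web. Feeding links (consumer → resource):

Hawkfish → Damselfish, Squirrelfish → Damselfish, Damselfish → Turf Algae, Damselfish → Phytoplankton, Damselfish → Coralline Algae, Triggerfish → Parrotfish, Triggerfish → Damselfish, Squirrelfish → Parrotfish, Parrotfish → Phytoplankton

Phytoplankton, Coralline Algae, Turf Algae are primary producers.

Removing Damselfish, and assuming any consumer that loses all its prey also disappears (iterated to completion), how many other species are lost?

Remove Damselfish.
Round 1: Hawkfish (all prey gone) → extinct.
No further losses. Total secondary extinctions: 1.

1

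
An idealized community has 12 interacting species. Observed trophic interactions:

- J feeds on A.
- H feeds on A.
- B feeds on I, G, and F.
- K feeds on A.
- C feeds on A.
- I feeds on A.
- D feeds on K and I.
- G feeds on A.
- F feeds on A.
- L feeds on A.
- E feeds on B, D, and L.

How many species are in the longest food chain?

One longest chain: A → I → D → E.
It has 4 species and 3 links.

4 species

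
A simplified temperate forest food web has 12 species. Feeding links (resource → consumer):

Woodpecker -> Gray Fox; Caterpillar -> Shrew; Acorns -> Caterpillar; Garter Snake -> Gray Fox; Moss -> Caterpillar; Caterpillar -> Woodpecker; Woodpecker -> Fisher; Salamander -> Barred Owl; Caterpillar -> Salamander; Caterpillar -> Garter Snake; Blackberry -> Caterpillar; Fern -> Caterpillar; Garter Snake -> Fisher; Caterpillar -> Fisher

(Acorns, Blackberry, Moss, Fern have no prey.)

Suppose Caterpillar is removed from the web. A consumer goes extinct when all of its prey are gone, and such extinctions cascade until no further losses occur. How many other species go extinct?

7

Remove Caterpillar.
Round 1: Salamander (all prey gone), Garter Snake (all prey gone), Woodpecker (all prey gone), Shrew (all prey gone) → extinct.
Round 2: Barred Owl (all prey gone), Fisher (all prey gone), Gray Fox (all prey gone) → extinct.
No further losses. Total secondary extinctions: 7.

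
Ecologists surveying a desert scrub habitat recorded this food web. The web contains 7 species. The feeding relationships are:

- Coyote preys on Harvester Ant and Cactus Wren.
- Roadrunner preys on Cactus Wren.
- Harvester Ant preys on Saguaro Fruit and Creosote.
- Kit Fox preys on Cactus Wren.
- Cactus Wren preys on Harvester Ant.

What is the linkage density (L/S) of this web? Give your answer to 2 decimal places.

L/S = 1.00

There are L = 7 links among S = 7 species.
L/S = 7/7 = 1.0000 ≈ 1.00.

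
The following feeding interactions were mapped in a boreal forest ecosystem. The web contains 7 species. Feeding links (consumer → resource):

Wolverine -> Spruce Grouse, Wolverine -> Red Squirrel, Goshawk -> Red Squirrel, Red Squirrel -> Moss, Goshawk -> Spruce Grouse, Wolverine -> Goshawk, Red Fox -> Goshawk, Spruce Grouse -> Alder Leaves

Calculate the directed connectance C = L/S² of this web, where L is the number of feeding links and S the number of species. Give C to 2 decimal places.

C = 0.16

The web has S = 7 species and L = 8 feeding links.
C = L / S² = 8 / 49 = 0.1633 ≈ 0.16.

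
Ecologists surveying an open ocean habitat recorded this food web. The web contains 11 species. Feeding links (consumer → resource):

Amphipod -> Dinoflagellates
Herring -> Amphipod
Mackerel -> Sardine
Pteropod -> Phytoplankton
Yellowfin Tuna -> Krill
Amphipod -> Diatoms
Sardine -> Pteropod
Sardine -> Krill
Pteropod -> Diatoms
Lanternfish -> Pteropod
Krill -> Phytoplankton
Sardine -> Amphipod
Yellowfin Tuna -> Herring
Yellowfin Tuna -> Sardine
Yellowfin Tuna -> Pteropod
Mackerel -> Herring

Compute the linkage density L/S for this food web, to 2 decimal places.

L/S = 1.45

There are L = 16 links among S = 11 species.
L/S = 16/11 = 1.4545 ≈ 1.45.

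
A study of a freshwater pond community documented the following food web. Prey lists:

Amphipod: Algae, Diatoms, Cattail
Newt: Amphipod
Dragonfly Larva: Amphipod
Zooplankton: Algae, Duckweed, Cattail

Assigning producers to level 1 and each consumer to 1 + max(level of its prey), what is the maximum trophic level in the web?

3

Producers (level 1): Algae, Duckweed, Diatoms, Cattail.
Algae → Amphipod → Dragonfly Larva gives Dragonfly Larva level 3.
No species has a prey at level 3, so no species reaches level 4.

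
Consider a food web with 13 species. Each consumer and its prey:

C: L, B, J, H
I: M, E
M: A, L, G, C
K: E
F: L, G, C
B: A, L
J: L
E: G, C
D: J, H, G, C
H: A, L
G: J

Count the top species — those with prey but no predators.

4

Top species (has prey, but nothing eats it): F, D, I, K.
Count: 4.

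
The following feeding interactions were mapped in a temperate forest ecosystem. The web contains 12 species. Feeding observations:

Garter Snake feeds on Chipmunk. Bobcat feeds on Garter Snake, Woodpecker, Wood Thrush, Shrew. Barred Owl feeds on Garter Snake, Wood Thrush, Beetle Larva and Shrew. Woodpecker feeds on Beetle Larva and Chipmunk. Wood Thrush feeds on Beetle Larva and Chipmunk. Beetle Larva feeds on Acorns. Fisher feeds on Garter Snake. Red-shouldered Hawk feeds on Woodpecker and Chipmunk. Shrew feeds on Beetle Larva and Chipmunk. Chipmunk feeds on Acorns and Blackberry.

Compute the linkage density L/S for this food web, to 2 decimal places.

There are L = 21 links among S = 12 species.
L/S = 21/12 = 1.7500 ≈ 1.75.

L/S = 1.75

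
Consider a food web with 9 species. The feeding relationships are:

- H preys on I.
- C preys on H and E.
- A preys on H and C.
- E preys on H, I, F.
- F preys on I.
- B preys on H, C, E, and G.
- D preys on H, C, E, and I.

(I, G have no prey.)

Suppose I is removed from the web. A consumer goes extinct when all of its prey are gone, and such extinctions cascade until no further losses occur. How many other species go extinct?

6

Remove I.
Round 1: F (all prey gone), H (all prey gone) → extinct.
Round 2: E (all prey gone) → extinct.
Round 3: C (all prey gone) → extinct.
Round 4: D (all prey gone), A (all prey gone) → extinct.
No further losses. Total secondary extinctions: 6.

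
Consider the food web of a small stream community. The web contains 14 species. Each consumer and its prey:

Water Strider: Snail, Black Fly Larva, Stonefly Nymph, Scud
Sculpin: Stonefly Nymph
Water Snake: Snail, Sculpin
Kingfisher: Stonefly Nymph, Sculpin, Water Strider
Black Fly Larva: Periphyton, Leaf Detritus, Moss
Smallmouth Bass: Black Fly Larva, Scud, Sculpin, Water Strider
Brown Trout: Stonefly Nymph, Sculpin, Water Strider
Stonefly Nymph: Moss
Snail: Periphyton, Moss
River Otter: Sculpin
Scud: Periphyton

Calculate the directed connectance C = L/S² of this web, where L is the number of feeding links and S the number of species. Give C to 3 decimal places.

C = 0.128

The web has S = 14 species and L = 25 feeding links.
C = L / S² = 25 / 196 = 0.1276 ≈ 0.128.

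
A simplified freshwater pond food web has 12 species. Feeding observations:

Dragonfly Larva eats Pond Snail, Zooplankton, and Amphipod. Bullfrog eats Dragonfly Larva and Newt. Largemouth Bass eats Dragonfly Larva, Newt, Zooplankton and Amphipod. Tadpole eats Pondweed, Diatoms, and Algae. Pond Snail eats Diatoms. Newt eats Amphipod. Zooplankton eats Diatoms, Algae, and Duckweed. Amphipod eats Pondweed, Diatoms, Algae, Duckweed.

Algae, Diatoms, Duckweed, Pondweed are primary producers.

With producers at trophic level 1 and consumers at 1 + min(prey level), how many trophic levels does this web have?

4

Producers (level 1): Algae, Diatoms, Duckweed, Pondweed.
Following each consumer down to its lowest-level prey: Algae → Zooplankton → Dragonfly Larva → Bullfrog (levels 1 through 4).
All prey of Bullfrog (Dragonfly Larva 3, Newt 3) are at level 3 or above, so Bullfrog is at level 1 + 3 = 4.
Every consumer has at least one prey at level 3 or below, so none exceeds level 4.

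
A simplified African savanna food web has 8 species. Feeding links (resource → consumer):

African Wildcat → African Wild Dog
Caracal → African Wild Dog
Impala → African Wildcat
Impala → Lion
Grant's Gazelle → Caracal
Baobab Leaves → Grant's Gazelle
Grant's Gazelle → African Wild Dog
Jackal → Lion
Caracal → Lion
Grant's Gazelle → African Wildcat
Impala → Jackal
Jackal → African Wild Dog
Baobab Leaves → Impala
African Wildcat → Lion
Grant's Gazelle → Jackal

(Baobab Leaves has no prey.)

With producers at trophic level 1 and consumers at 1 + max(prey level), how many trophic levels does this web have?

4

Producers (level 1): Baobab Leaves.
Baobab Leaves → Grant's Gazelle → African Wildcat → African Wild Dog gives African Wild Dog level 4.
No species has a prey at level 4, so no species reaches level 5.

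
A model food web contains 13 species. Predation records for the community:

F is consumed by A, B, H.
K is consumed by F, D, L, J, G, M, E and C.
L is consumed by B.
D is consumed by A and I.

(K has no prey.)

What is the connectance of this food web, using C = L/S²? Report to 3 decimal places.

The web has S = 13 species and L = 14 feeding links.
C = L / S² = 14 / 169 = 0.0828 ≈ 0.083.

C = 0.083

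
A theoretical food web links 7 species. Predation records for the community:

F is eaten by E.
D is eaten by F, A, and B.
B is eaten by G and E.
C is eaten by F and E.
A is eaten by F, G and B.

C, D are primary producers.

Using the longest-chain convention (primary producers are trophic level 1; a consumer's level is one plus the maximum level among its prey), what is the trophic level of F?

Trophic level 3

D is a producer → level 1.
A eats D → level 2.
F eats A (level 2); other prey at levels: C 1, D 1 → level 3.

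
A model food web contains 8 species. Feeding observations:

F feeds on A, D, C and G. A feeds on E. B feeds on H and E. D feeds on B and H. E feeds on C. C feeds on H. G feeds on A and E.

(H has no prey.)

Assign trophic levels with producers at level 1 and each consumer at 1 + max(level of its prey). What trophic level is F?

H is a producer → level 1.
C eats H → level 2.
E eats C → level 3.
B eats E (level 3); other prey at levels: H 1 → level 4.
D eats B (level 4); other prey at levels: H 1 → level 5.
F eats D (level 5); other prey at levels: C 2, A 4, G 5 → level 6.

Trophic level 6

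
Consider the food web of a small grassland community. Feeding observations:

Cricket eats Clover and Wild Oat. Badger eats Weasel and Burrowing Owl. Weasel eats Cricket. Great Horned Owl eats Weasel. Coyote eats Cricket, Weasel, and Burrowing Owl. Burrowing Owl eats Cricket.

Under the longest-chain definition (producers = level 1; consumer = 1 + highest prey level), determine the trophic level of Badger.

Clover is a producer → level 1.
Cricket eats Clover (level 1); other prey at levels: Wild Oat 1 → level 2.
Weasel eats Cricket → level 3.
Badger eats Weasel (level 3); other prey at levels: Burrowing Owl 3 → level 4.

Trophic level 4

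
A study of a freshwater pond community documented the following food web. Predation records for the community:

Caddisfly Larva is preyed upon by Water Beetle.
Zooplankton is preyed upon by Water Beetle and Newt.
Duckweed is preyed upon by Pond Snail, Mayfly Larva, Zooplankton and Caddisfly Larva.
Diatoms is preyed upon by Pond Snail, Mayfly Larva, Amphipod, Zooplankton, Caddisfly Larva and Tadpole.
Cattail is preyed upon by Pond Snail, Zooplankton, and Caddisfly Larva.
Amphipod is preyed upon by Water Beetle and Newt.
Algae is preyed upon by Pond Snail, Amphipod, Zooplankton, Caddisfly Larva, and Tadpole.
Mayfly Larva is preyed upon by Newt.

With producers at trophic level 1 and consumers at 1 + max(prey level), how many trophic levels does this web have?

Producers (level 1): Cattail, Algae, Diatoms, Duckweed.
Cattail → Caddisfly Larva → Water Beetle gives Water Beetle level 3.
No species has a prey at level 3, so no species reaches level 4.

3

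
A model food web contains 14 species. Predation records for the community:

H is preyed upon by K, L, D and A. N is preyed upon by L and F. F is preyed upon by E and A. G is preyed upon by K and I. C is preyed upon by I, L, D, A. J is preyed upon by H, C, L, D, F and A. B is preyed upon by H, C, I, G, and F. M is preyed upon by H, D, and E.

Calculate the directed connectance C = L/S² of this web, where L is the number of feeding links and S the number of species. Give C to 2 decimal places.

C = 0.14

The web has S = 14 species and L = 28 feeding links.
C = L / S² = 28 / 196 = 0.1429 ≈ 0.14.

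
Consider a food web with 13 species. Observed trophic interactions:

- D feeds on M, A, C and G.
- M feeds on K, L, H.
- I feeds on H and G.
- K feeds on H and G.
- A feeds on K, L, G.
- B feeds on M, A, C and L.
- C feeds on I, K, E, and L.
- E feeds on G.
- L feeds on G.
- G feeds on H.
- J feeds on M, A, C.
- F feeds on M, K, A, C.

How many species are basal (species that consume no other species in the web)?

Basal species (no prey listed): H.
Count: 1.

1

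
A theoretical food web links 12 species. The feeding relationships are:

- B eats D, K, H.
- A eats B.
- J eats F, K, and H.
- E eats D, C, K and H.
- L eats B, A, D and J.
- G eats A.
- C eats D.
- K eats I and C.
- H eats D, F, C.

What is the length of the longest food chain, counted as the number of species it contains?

One longest chain: D → C → H → B → A → L.
It has 6 species and 5 links.

6 species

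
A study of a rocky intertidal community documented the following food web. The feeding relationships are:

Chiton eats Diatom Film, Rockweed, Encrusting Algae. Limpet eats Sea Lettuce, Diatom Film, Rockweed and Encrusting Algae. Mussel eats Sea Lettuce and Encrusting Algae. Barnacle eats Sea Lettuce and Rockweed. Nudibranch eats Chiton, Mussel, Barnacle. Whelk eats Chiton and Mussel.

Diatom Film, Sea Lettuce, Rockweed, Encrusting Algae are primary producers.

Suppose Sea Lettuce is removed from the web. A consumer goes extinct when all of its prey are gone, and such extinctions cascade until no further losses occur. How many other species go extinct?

0

Remove Sea Lettuce.
Every predator of it retains at least one other prey: Limpet still has Diatom Film, Rockweed, Encrusting Algae; Mussel still has Encrusting Algae; Barnacle still has Rockweed.
No consumer loses all prey, so no secondary extinctions occur.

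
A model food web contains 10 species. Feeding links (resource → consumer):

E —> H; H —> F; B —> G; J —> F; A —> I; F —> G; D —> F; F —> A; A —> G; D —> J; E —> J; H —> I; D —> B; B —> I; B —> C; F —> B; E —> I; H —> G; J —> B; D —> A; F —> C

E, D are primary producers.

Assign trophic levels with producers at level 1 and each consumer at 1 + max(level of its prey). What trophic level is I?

E is a producer → level 1.
J eats E (level 1); other prey at levels: D 1 → level 2.
F eats J (level 2); other prey at levels: D 1, H 2 → level 3.
A eats F (level 3); other prey at levels: D 1 → level 4.
I eats A (level 4); other prey at levels: E 1, H 2, B 4 → level 5.

Trophic level 5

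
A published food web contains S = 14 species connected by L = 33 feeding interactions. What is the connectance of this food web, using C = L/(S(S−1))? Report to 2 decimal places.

C = 0.18

The web has S = 14 species and L = 33 feeding links.
C = L / (S(S−1)) = 33 / 182 = 0.1813 ≈ 0.18.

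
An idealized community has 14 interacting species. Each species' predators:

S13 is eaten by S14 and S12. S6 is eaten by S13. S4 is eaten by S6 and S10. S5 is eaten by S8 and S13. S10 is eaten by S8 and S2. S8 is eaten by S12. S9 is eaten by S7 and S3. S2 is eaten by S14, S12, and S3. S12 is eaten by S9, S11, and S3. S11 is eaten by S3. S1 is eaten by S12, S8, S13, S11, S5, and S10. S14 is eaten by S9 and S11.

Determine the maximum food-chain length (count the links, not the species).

5 links

One longest chain: S1 → S10 → S2 → S12 → S9 → S7.
It has 6 species and 5 links.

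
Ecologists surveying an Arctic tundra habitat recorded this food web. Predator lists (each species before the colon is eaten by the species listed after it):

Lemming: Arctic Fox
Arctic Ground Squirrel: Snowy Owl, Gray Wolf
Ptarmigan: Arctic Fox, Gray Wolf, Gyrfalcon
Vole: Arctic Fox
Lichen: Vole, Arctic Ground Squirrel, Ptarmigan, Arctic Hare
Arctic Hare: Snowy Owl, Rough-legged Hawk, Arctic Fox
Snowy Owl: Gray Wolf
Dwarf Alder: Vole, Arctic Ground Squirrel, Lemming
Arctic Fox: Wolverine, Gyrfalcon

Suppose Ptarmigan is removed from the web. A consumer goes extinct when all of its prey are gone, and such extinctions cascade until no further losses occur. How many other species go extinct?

Remove Ptarmigan.
Every predator of it retains at least one other prey: Arctic Fox still has Vole, Lemming, Arctic Hare; Gray Wolf still has Arctic Ground Squirrel, Snowy Owl; Gyrfalcon still has Arctic Fox.
No consumer loses all prey, so no secondary extinctions occur.

0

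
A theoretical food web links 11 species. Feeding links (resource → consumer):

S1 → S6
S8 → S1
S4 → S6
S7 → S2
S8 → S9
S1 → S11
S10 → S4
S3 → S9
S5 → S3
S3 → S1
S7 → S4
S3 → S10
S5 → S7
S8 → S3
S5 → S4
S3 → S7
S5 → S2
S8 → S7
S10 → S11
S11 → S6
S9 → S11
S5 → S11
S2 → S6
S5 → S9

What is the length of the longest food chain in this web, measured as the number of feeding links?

One longest chain: S5 → S3 → S7 → S4 → S6.
It has 5 species and 4 links.

4 links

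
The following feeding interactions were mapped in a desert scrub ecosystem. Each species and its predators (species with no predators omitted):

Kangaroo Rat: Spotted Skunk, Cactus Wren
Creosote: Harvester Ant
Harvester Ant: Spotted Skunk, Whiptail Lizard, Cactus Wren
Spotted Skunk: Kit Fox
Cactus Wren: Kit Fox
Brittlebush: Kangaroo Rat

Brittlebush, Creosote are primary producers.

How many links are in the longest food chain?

One longest chain: Creosote → Harvester Ant → Spotted Skunk → Kit Fox.
It has 4 species and 3 links.

3 links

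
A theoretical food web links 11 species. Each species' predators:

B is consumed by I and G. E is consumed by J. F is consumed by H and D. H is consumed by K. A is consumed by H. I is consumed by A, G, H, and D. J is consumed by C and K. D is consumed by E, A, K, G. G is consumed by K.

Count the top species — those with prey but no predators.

Top species (has prey, but nothing eats it): K, C.
Count: 2.

2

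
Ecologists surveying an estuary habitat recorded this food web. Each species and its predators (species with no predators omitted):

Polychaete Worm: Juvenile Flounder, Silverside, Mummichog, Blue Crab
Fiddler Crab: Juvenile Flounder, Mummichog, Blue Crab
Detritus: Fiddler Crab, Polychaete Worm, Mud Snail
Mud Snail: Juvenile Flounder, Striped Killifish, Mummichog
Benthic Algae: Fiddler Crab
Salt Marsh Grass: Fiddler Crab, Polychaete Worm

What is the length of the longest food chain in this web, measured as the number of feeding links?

2 links

One longest chain: Salt Marsh Grass → Fiddler Crab → Juvenile Flounder.
It has 3 species and 2 links.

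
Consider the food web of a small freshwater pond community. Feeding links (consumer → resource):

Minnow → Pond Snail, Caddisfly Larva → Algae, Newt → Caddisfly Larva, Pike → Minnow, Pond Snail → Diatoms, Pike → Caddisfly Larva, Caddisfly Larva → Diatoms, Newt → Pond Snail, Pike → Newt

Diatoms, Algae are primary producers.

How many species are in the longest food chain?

One longest chain: Diatoms → Pond Snail → Minnow → Pike.
It has 4 species and 3 links.

4 species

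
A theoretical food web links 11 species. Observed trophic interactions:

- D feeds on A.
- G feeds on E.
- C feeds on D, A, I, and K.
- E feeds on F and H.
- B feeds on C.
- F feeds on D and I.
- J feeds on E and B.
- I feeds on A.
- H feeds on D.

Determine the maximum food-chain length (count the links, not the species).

4 links

One longest chain: A → D → F → E → J.
It has 5 species and 4 links.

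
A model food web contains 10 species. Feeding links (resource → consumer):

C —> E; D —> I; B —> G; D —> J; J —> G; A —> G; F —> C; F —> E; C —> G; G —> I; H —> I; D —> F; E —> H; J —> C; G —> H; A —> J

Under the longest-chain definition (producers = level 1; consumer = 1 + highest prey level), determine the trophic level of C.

Trophic level 3

D is a producer → level 1.
F eats D → level 2.
C eats F (level 2); other prey at levels: J 2 → level 3.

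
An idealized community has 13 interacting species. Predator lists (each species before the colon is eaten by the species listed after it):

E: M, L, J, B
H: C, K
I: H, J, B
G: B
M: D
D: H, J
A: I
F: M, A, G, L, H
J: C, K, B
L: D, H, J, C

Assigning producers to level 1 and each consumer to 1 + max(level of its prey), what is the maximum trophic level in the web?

5

Producers (level 1): F, E.
F → M → D → H → K gives K level 5.
No species has a prey at level 5, so no species reaches level 6.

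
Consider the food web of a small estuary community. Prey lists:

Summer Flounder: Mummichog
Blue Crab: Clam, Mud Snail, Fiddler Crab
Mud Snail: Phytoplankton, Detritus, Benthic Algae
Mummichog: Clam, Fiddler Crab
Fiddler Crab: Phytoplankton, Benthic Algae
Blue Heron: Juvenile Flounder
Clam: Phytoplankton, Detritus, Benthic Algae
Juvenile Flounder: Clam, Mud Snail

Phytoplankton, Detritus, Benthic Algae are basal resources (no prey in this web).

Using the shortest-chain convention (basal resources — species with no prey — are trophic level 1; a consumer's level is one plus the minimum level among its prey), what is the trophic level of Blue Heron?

Phytoplankton has no prey (basal) → level 1.
Clam eats Phytoplankton → level 2.
Juvenile Flounder eats Clam → level 3.
Blue Heron eats Juvenile Flounder → level 4.
No prey of Blue Heron is below level 3, so 4 is the minimum.

Trophic level 4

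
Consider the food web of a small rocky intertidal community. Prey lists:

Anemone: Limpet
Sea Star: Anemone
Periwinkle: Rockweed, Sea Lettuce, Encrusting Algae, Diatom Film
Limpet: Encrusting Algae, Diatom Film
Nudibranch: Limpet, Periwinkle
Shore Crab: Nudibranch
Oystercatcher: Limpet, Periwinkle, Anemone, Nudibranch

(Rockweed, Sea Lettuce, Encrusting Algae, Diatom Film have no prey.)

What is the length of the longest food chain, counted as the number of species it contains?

One longest chain: Encrusting Algae → Limpet → Anemone → Sea Star.
It has 4 species and 3 links.

4 species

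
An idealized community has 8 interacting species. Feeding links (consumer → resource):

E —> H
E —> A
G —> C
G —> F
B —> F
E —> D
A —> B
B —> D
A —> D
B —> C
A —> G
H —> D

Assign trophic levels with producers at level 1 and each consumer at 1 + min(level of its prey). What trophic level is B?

D is a producer → level 1.
B eats D → level 2.

Trophic level 2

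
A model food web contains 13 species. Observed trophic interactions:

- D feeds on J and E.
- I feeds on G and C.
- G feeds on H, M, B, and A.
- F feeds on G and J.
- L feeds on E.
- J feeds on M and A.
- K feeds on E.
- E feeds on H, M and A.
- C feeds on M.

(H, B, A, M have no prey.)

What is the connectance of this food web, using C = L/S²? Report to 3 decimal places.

C = 0.107

The web has S = 13 species and L = 18 feeding links.
C = L / S² = 18 / 169 = 0.1065 ≈ 0.107.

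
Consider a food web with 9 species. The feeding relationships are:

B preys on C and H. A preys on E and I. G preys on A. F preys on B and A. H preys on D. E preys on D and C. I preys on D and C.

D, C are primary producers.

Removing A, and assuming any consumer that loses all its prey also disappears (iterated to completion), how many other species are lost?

Remove A.
Round 1: G (all prey gone) → extinct.
No further losses. Total secondary extinctions: 1.

1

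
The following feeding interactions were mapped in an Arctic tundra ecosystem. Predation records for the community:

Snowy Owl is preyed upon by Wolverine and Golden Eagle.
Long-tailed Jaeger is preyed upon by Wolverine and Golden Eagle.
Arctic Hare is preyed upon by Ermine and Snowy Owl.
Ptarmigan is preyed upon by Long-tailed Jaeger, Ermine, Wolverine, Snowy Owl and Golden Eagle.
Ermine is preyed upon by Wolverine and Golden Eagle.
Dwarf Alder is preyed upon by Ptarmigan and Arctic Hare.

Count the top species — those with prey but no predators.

2

Top species (has prey, but nothing eats it): Wolverine, Golden Eagle.
Count: 2.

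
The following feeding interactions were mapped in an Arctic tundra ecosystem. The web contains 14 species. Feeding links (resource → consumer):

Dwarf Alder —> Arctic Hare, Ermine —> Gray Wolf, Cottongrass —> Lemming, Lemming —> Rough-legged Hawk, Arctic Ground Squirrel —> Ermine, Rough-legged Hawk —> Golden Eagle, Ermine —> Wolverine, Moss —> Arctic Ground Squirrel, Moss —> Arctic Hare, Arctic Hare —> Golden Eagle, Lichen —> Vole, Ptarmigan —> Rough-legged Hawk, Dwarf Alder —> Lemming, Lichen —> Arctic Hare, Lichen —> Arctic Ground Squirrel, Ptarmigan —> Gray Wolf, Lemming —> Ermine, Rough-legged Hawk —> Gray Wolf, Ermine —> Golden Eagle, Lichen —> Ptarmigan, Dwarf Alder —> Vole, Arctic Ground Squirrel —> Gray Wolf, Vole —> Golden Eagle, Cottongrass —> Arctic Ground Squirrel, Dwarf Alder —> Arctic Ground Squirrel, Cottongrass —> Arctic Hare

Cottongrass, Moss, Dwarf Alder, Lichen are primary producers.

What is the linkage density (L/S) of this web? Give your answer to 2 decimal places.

L/S = 1.86

There are L = 26 links among S = 14 species.
L/S = 26/14 = 1.8571 ≈ 1.86.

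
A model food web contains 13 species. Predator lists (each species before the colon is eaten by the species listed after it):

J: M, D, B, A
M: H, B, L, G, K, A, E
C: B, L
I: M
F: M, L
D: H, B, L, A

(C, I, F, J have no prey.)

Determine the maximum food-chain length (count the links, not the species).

One longest chain: I → M → H.
It has 3 species and 2 links.

2 links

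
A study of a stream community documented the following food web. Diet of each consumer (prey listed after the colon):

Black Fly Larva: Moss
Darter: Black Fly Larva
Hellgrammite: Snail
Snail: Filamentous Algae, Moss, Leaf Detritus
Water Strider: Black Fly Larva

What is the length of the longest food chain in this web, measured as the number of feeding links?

One longest chain: Filamentous Algae → Snail → Hellgrammite.
It has 3 species and 2 links.

2 links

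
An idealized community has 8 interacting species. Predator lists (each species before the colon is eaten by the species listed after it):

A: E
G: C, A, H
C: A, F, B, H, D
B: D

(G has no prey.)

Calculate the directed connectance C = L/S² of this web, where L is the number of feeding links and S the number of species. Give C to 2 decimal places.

The web has S = 8 species and L = 10 feeding links.
C = L / S² = 10 / 64 = 0.1562 ≈ 0.16.

C = 0.16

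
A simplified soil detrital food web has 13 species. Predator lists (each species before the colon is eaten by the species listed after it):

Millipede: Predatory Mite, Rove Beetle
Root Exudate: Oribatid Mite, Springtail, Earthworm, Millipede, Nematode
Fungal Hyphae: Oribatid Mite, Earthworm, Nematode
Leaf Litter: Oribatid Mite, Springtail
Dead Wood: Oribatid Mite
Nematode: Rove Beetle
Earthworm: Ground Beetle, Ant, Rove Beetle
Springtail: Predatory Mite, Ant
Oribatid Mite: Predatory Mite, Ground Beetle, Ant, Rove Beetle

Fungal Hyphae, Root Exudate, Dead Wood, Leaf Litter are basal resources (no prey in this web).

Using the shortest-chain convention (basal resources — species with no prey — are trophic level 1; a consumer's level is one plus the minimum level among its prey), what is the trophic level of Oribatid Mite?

Fungal Hyphae has no prey (basal) → level 1.
Oribatid Mite eats Fungal Hyphae → level 2.

Trophic level 2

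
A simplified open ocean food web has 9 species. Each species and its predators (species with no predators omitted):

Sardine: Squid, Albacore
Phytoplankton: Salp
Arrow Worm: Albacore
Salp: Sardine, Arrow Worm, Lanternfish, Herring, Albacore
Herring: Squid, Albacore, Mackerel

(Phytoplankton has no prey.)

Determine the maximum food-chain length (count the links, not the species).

One longest chain: Phytoplankton → Salp → Sardine → Squid.
It has 4 species and 3 links.

3 links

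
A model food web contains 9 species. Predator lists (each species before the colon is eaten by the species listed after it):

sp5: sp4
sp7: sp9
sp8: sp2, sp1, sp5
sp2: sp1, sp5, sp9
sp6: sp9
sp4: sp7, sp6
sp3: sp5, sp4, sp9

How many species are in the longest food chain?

6 species

One longest chain: sp8 → sp2 → sp5 → sp4 → sp7 → sp9.
It has 6 species and 5 links.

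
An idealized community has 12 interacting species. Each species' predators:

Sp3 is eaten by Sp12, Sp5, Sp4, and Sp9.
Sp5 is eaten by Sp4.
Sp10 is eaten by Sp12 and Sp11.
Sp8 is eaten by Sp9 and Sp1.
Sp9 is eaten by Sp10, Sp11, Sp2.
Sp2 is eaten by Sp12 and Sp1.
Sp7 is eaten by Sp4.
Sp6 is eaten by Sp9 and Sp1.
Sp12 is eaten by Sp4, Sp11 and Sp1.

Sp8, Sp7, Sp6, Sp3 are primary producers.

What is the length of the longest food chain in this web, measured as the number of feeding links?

4 links

One longest chain: Sp8 → Sp9 → Sp10 → Sp12 → Sp11.
It has 5 species and 4 links.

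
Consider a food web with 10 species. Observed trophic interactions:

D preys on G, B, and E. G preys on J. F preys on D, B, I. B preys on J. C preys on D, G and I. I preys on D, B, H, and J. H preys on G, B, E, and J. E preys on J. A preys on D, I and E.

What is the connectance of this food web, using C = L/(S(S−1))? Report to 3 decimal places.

The web has S = 10 species and L = 23 feeding links.
C = L / (S(S−1)) = 23 / 90 = 0.2556 ≈ 0.256.

C = 0.256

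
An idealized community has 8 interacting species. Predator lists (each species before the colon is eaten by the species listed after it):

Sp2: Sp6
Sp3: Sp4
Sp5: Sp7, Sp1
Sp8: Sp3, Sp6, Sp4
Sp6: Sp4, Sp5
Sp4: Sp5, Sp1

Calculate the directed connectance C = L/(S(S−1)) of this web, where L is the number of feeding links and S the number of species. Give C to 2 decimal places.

C = 0.20

The web has S = 8 species and L = 11 feeding links.
C = L / (S(S−1)) = 11 / 56 = 0.1964 ≈ 0.20.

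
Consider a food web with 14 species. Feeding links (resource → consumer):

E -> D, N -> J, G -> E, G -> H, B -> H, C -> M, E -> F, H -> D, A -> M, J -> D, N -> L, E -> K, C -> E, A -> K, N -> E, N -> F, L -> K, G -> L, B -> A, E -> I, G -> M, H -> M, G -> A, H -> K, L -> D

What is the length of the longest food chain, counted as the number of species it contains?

One longest chain: N → E → I.
It has 3 species and 2 links.

3 species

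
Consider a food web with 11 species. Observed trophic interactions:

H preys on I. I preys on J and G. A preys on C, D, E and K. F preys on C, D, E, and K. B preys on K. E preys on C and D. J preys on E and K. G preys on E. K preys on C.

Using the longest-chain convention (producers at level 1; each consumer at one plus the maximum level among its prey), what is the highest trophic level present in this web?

Producers (level 1): C, D.
C → E → G → I → H gives H level 5.
No species has a prey at level 5, so no species reaches level 6.

5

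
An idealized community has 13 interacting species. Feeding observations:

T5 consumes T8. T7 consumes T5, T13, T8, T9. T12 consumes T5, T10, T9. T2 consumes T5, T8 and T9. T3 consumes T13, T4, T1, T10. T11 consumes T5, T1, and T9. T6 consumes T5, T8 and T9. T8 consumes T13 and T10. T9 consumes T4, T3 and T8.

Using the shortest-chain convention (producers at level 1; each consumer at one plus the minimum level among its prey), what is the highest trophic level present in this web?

3

Producers (level 1): T10, T4, T1, T13.
Following each consumer down to its lowest-level prey: T10 → T8 → T5 (levels 1 through 3).
All prey of T5 (T8 2) are at level 2 or above, so T5 is at level 1 + 2 = 3.
Every consumer has at least one prey at level 2 or below, so none exceeds level 3.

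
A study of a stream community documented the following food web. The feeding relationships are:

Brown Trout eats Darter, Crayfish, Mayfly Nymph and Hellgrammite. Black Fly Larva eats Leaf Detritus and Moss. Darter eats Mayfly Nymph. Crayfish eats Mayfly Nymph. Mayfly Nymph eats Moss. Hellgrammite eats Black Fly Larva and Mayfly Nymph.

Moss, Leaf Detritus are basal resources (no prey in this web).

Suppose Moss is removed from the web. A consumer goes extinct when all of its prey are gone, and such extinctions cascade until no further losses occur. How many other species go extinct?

Remove Moss.
Round 1: Mayfly Nymph (all prey gone) → extinct.
Round 2: Darter (all prey gone), Crayfish (all prey gone) → extinct.
No further losses. Total secondary extinctions: 3.

3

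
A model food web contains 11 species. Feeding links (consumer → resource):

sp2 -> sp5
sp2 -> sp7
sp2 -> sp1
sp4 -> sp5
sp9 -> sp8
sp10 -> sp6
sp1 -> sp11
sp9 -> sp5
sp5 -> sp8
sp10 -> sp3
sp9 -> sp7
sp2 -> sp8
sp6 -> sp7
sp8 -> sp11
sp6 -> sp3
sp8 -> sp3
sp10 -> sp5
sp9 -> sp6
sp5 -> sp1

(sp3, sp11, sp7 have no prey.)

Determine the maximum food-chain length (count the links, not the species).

One longest chain: sp11 → sp1 → sp5 → sp4.
It has 4 species and 3 links.

3 links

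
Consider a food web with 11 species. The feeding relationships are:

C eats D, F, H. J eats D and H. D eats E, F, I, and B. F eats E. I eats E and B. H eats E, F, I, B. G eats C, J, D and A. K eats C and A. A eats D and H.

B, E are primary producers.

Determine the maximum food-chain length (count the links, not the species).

4 links

One longest chain: E → F → H → A → G.
It has 5 species and 4 links.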